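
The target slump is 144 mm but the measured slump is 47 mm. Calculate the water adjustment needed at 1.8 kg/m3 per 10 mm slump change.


Difference = 144 - 47 = 97 mm
Water adjustment = 97 * 1.8 / 10 = 17.5 kg/m3

17.5


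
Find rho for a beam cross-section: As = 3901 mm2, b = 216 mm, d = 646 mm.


rho = As / (b * d)
= 3901 / (216 * 646)
= 0.028

0.028


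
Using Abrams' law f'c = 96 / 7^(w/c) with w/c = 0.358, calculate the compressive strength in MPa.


f'c = 96 / 7^0.358
= 96 / 2.007
= 47.83 MPa

47.83


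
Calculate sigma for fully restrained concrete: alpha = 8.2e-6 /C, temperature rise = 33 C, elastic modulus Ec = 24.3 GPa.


sigma = alpha * dT * Ec
= 8.2e-6 * 33 * 24.3 * 1000
= 6.576 MPa

6.576


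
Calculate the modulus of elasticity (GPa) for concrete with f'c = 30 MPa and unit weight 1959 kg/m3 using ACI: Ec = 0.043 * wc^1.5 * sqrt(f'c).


Ec = 0.043 * 1959^1.5 * sqrt(30) / 1000
= 20.42 GPa

20.42


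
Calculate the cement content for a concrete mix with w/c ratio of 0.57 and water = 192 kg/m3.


Cement = water / (w/c)
= 192 / 0.57
= 336.8 kg/m3

336.8


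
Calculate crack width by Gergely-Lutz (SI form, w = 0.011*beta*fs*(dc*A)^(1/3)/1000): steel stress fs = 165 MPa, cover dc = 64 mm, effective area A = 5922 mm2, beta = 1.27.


w = 0.011 * beta * fs * (dc * A)^(1/3) / 1000
= 0.011 * 1.27 * 165 * (64 * 5922)^(1/3) / 1000
= 0.167 mm

0.167


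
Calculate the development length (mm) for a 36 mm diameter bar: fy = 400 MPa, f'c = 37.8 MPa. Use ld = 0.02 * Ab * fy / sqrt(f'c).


Ab = pi * 36^2 / 4 = 1017.876 mm2
ld = 0.02 * 1017.876 * 400 / sqrt(37.8)
= 1324.5 mm

1324.5


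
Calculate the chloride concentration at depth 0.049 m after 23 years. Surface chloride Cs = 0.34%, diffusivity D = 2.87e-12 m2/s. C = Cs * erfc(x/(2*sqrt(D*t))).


t_seconds = 23 * 365.25 * 24 * 3600 = 725824800.0 s
arg = 0.049 / (2 * sqrt(2.87e-12 * 725824800.0))
= 0.5368
erfc(0.5368) = 0.4478
C = 0.34 * 0.4478 = 0.1522%

0.1522


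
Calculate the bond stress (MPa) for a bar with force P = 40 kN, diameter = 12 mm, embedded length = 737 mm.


u = P / (pi * db * ld)
= 40 * 1000 / (pi * 12 * 737)
= 1.44 MPa

1.44


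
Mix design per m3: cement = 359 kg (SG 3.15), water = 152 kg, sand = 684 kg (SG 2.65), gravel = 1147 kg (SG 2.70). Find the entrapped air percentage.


Vol cement = 359 / (3.15 * 1000) = 0.113968 m3
Vol water = 152 / 1000 = 0.152 m3
Vol sand = 684 / (2.65 * 1000) = 0.258113 m3
Vol gravel = 1147 / (2.70 * 1000) = 0.424815 m3
Total solid + water volume = 0.948896 m3
Air = (1 - 0.948896) * 100 = 5.11%

5.11


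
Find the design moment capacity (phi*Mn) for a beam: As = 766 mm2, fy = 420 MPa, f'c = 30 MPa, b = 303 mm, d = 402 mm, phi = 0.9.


a = As * fy / (0.85 * f'c * b)
= 766 * 420 / (0.85 * 30 * 303)
= 41.6385 mm
Mn = As * fy * (d - a/2) / 10^6
= 122.6335 kN-m
phi*Mn = 0.9 * 122.6335 = 110.37 kN-m

110.37


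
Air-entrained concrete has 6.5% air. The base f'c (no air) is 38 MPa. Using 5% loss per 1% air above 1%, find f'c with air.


Strength loss = (6.5 - 1) * 5 = 27.5%
f'c = 38 * (1 - 27.5/100)
= 27.55 MPa

27.55


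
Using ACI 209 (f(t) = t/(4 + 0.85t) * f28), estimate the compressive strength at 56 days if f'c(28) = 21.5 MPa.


f(56) = 56 / (4 + 0.85 * 56) * 21.5
= 56 / 51.6 * 21.5
= 23.33 MPa

23.33


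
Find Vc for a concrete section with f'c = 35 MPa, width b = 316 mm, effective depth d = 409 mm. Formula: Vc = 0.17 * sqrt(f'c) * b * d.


Vc = 0.17 * sqrt(35) * 316 * 409 / 1000
= 129.99 kN

129.99


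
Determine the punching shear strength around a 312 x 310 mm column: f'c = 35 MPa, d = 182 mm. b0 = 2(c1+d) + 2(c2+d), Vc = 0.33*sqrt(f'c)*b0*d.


b0 = 2*(312 + 182) + 2*(310 + 182) = 1972 mm
Vc = 0.33 * sqrt(35) * 1972 * 182 / 1000
= 700.69 kN

700.69


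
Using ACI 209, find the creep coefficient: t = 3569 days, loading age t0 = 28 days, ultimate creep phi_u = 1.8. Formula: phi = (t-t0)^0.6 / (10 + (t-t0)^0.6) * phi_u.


dt = 3569 - 28 = 3541
phi = 3541^0.6 / (10 + 3541^0.6) * 1.8
= 1.676

1.676


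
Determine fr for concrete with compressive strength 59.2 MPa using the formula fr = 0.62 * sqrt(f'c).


fr = 0.62 * sqrt(59.2)
= 4.77 MPa

4.77


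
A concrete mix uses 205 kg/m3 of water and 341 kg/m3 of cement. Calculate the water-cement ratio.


w/c = water / cement
w/c = 205 / 341 = 0.601

0.601


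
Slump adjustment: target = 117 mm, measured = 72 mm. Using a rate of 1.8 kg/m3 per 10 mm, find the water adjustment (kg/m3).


Difference = 117 - 72 = 45 mm
Water adjustment = 45 * 1.8 / 10 = 8.1 kg/m3

8.1


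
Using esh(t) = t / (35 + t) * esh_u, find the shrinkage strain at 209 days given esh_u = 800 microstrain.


esh(209) = 209 / (35 + 209) * 800
= 209 / 244 * 800
= 685.2 microstrain

685.2


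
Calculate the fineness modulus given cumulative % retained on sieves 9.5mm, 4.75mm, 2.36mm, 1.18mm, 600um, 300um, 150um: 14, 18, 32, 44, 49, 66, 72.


FM = sum(cumulative % retained) / 100
= 295 / 100
= 2.95

2.95


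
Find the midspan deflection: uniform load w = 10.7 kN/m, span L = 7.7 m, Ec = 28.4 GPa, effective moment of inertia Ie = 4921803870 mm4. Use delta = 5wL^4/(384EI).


Convert: L = 7.7 m = 7700 mm, Ec = 28.4 GPa = 28400 MPa
delta = 5 * 10.7 * 7700^4 / (384 * 28400 * 4921803870)
= 3.5 mm

3.5


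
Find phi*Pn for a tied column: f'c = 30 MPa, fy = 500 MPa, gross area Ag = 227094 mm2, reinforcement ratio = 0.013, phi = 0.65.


Ast = rho * Ag = 0.013 * 227094 = 2952.222 mm2
phi*Pn = 0.65 * 0.80 * (0.85 * 30 * (227094 - 2952.222) + 500 * 2952.222) / 1000
= 3739.7 kN

3739.7


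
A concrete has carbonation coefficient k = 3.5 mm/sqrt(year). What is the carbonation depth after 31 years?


depth = k * sqrt(t)
= 3.5 * sqrt(31)
= 19.49 mm

19.49


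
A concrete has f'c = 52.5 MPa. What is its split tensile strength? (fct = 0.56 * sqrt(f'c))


fct = 0.56 * sqrt(52.5)
= 0.56 * 7.246
= 4.058 MPa

4.058


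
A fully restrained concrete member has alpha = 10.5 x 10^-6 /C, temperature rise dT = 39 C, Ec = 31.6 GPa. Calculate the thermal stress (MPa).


sigma = alpha * dT * Ec
= 10.5e-6 * 39 * 31.6 * 1000
= 12.94 MPa

12.94


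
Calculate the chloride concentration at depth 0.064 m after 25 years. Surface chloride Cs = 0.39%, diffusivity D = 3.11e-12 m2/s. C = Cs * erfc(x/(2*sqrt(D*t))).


t_seconds = 25 * 365.25 * 24 * 3600 = 788940000.0 s
arg = 0.064 / (2 * sqrt(3.11e-12 * 788940000.0))
= 0.646
erfc(0.646) = 0.3609
C = 0.39 * 0.3609 = 0.1408%

0.1408


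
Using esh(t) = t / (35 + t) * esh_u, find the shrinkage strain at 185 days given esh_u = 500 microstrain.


esh(185) = 185 / (35 + 185) * 500
= 185 / 220 * 500
= 420.5 microstrain

420.5


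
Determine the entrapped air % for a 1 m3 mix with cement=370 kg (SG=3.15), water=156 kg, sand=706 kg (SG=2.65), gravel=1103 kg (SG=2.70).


Vol cement = 370 / (3.15 * 1000) = 0.11746 m3
Vol water = 156 / 1000 = 0.156 m3
Vol sand = 706 / (2.65 * 1000) = 0.266415 m3
Vol gravel = 1103 / (2.70 * 1000) = 0.408519 m3
Total solid + water volume = 0.948394 m3
Air = (1 - 0.948394) * 100 = 5.16%

5.16


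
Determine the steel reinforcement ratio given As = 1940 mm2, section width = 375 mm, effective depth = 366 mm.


rho = As / (b * d)
= 1940 / (375 * 366)
= 0.0141

0.0141


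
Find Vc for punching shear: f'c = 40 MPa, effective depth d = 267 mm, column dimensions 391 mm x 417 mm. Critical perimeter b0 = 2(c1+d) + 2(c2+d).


b0 = 2*(391 + 267) + 2*(417 + 267) = 2684 mm
Vc = 0.33 * sqrt(40) * 2684 * 267 / 1000
= 1495.68 kN

1495.68


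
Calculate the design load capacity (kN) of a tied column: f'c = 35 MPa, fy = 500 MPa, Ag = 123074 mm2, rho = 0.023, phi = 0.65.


Ast = rho * Ag = 0.023 * 123074 = 2830.702 mm2
phi*Pn = 0.65 * 0.80 * (0.85 * 35 * (123074 - 2830.702) + 500 * 2830.702) / 1000
= 2596.15 kN

2596.15


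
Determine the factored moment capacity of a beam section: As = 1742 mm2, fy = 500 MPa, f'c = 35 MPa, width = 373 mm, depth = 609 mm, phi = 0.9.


a = As * fy / (0.85 * f'c * b)
= 1742 * 500 / (0.85 * 35 * 373)
= 78.4915 mm
Mn = As * fy * (d - a/2) / 10^6
= 496.256 kN-m
phi*Mn = 0.9 * 496.256 = 446.63 kN-m

446.63


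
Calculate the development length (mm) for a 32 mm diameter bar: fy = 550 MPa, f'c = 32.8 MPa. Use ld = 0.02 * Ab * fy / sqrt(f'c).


Ab = pi * 32^2 / 4 = 804.248 mm2
ld = 0.02 * 804.248 * 550 / sqrt(32.8)
= 1544.7 mm

1544.7


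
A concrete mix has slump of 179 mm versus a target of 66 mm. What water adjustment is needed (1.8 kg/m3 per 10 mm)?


Difference = 66 - 179 = -113 mm
Water adjustment = -113 * 1.8 / 10 = -20.3 kg/m3

-20.3


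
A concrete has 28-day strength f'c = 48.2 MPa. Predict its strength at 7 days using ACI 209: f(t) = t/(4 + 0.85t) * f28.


f(7) = 7 / (4 + 0.85 * 7) * 48.2
= 7 / 9.95 * 48.2
= 33.91 MPa

33.91


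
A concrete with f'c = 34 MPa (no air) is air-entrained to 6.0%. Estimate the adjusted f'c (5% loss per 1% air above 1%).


Strength loss = (6.0 - 1) * 5 = 25.0%
f'c = 34 * (1 - 25.0/100)
= 25.5 MPa

25.5


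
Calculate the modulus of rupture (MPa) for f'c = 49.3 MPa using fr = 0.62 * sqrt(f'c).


fr = 0.62 * sqrt(49.3)
= 4.353 MPa

4.353


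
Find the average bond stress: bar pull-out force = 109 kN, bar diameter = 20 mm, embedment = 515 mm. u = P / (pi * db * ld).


u = P / (pi * db * ld)
= 109 * 1000 / (pi * 20 * 515)
= 3.369 MPa

3.369


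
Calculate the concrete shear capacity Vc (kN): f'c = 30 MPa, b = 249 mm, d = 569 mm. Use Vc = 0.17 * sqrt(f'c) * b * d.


Vc = 0.17 * sqrt(30) * 249 * 569 / 1000
= 131.92 kN

131.92


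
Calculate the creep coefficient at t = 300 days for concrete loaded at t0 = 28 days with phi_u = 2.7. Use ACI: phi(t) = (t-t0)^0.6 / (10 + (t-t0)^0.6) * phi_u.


dt = 300 - 28 = 272
phi = 272^0.6 / (10 + 272^0.6) * 2.7
= 2.006

2.006


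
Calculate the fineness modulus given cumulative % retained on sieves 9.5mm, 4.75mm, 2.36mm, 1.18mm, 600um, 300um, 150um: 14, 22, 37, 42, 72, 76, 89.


FM = sum(cumulative % retained) / 100
= 352 / 100
= 3.52

3.52


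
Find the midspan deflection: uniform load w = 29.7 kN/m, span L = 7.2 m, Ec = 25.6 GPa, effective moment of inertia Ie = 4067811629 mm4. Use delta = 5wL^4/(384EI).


Convert: L = 7.2 m = 7200 mm, Ec = 25.6 GPa = 25600 MPa
delta = 5 * 29.7 * 7200^4 / (384 * 25600 * 4067811629)
= 9.98 mm

9.98


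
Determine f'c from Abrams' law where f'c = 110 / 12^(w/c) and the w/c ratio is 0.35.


f'c = 110 / 12^0.35
= 110 / 2.386
= 46.1 MPa

46.1


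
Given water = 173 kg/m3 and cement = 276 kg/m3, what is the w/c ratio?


w/c = water / cement
w/c = 173 / 276 = 0.627

0.627


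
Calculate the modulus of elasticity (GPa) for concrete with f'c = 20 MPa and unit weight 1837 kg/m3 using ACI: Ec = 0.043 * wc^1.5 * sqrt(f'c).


Ec = 0.043 * 1837^1.5 * sqrt(20) / 1000
= 15.14 GPa

15.14


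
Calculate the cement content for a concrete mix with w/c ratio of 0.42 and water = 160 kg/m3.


Cement = water / (w/c)
= 160 / 0.42
= 381.0 kg/m3

381.0


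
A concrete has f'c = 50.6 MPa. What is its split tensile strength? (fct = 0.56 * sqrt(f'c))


fct = 0.56 * sqrt(50.6)
= 0.56 * 7.113
= 3.983 MPa

3.983


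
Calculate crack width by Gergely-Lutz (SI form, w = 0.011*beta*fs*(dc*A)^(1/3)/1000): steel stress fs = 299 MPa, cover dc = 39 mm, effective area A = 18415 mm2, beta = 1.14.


w = 0.011 * beta * fs * (dc * A)^(1/3) / 1000
= 0.011 * 1.14 * 299 * (39 * 18415)^(1/3) / 1000
= 0.336 mm

0.336


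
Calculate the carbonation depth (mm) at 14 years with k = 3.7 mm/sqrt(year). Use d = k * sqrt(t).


depth = k * sqrt(t)
= 3.7 * sqrt(14)
= 13.84 mm

13.84


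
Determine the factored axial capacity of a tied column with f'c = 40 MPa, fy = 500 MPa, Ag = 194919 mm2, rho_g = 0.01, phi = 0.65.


Ast = rho * Ag = 0.01 * 194919 = 1949.19 mm2
phi*Pn = 0.65 * 0.80 * (0.85 * 40 * (194919 - 1949.19) + 500 * 1949.19) / 1000
= 3918.5 kN

3918.5


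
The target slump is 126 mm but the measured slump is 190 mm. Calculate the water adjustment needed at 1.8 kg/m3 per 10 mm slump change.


Difference = 126 - 190 = -64 mm
Water adjustment = -64 * 1.8 / 10 = -11.5 kg/m3

-11.5


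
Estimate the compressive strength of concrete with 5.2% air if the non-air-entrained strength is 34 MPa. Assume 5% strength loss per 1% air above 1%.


Strength loss = (5.2 - 1) * 5 = 21.0%
f'c = 34 * (1 - 21.0/100)
= 26.86 MPa

26.86


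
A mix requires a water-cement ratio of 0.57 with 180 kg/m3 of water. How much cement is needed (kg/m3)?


Cement = water / (w/c)
= 180 / 0.57
= 315.8 kg/m3

315.8


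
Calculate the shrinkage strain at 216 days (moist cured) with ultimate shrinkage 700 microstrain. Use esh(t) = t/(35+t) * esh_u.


esh(216) = 216 / (35 + 216) * 700
= 216 / 251 * 700
= 602.4 microstrain

602.4


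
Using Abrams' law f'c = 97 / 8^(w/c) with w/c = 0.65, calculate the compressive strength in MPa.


f'c = 97 / 8^0.65
= 97 / 3.864
= 25.11 MPa

25.11


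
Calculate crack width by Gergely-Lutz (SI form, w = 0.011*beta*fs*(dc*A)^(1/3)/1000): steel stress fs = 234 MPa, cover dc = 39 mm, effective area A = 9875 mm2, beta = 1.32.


w = 0.011 * beta * fs * (dc * A)^(1/3) / 1000
= 0.011 * 1.32 * 234 * (39 * 9875)^(1/3) / 1000
= 0.247 mm

0.247


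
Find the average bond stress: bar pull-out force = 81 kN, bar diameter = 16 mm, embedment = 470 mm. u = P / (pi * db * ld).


u = P / (pi * db * ld)
= 81 * 1000 / (pi * 16 * 470)
= 3.429 MPa

3.429


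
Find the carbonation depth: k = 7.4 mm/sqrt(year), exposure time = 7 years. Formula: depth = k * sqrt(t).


depth = k * sqrt(t)
= 7.4 * sqrt(7)
= 19.58 mm

19.58


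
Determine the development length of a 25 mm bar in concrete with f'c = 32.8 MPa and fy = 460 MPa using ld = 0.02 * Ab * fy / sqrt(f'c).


Ab = pi * 25^2 / 4 = 490.874 mm2
ld = 0.02 * 490.874 * 460 / sqrt(32.8)
= 788.5 mm

788.5


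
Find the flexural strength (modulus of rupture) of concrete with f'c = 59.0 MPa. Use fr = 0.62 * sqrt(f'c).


fr = 0.62 * sqrt(59.0)
= 4.762 MPa

4.762


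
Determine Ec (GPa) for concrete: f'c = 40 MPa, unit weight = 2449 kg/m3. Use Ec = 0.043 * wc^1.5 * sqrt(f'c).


Ec = 0.043 * 2449^1.5 * sqrt(40) / 1000
= 32.96 GPa

32.96


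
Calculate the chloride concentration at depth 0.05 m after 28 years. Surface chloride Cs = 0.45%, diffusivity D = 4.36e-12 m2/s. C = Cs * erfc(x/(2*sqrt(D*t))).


t_seconds = 28 * 365.25 * 24 * 3600 = 883612800.0 s
arg = 0.05 / (2 * sqrt(4.36e-12 * 883612800.0))
= 0.4028
erfc(0.4028) = 0.5689
C = 0.45 * 0.5689 = 0.256%

0.256


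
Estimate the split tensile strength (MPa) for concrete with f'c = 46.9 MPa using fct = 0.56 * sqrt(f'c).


fct = 0.56 * sqrt(46.9)
= 0.56 * 6.848
= 3.835 MPa

3.835


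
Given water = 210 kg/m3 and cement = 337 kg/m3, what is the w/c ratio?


w/c = water / cement
w/c = 210 / 337 = 0.623

0.623


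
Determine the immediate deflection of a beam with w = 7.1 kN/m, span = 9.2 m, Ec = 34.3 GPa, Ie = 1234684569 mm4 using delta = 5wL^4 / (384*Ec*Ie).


Convert: L = 9.2 m = 9200 mm, Ec = 34.3 GPa = 34300 MPa
delta = 5 * 7.1 * 9200^4 / (384 * 34300 * 1234684569)
= 15.64 mm

15.64


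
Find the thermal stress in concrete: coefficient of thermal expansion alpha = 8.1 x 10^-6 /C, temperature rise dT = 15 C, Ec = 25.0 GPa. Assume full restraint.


sigma = alpha * dT * Ec
= 8.1e-6 * 15 * 25.0 * 1000
= 3.037 MPa

3.037


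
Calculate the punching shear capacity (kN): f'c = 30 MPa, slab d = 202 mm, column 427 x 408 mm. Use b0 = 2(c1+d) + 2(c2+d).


b0 = 2*(427 + 202) + 2*(408 + 202) = 2478 mm
Vc = 0.33 * sqrt(30) * 2478 * 202 / 1000
= 904.75 kN

904.75


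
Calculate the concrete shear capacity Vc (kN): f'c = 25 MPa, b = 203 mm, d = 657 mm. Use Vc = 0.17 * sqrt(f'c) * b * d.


Vc = 0.17 * sqrt(25) * 203 * 657 / 1000
= 113.37 kN

113.37


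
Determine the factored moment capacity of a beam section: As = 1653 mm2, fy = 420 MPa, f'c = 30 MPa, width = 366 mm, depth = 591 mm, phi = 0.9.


a = As * fy / (0.85 * f'c * b)
= 1653 * 420 / (0.85 * 30 * 366)
= 74.3877 mm
Mn = As * fy * (d - a/2) / 10^6
= 384.4855 kN-m
phi*Mn = 0.9 * 384.4855 = 346.04 kN-m

346.04


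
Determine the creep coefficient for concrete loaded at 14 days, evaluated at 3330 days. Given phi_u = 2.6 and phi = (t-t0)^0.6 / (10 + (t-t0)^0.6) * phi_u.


dt = 3330 - 14 = 3316
phi = 3316^0.6 / (10 + 3316^0.6) * 2.6
= 2.414

2.414


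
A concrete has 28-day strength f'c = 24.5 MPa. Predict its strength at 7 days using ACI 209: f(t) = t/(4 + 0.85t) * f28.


f(7) = 7 / (4 + 0.85 * 7) * 24.5
= 7 / 9.95 * 24.5
= 17.24 MPa

17.24


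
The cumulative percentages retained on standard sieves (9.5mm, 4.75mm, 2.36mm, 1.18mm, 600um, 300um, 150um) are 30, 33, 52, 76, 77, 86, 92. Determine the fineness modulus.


FM = sum(cumulative % retained) / 100
= 446 / 100
= 4.46

4.46


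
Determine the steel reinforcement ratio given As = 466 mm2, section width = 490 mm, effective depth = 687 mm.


rho = As / (b * d)
= 466 / (490 * 687)
= 0.0014

0.0014


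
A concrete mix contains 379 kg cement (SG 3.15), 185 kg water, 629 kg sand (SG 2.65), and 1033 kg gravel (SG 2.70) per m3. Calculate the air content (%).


Vol cement = 379 / (3.15 * 1000) = 0.120317 m3
Vol water = 185 / 1000 = 0.185 m3
Vol sand = 629 / (2.65 * 1000) = 0.237358 m3
Vol gravel = 1033 / (2.70 * 1000) = 0.382593 m3
Total solid + water volume = 0.925269 m3
Air = (1 - 0.925269) * 100 = 7.47%

7.47


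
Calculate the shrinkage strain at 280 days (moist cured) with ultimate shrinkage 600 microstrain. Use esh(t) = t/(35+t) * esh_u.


esh(280) = 280 / (35 + 280) * 600
= 280 / 315 * 600
= 533.3 microstrain

533.3


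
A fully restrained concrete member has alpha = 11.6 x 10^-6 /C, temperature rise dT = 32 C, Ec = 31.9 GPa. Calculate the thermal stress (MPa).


sigma = alpha * dT * Ec
= 11.6e-6 * 32 * 31.9 * 1000
= 11.841 MPa

11.841


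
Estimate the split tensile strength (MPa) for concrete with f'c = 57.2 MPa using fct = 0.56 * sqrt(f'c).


fct = 0.56 * sqrt(57.2)
= 0.56 * 7.563
= 4.235 MPa

4.235


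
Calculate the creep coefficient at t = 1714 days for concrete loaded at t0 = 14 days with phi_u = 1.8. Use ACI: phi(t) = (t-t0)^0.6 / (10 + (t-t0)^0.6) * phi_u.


dt = 1714 - 14 = 1700
phi = 1700^0.6 / (10 + 1700^0.6) * 1.8
= 1.614

1.614


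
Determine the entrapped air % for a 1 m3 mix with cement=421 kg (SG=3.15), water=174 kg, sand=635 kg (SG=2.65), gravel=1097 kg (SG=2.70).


Vol cement = 421 / (3.15 * 1000) = 0.133651 m3
Vol water = 174 / 1000 = 0.174 m3
Vol sand = 635 / (2.65 * 1000) = 0.239623 m3
Vol gravel = 1097 / (2.70 * 1000) = 0.406296 m3
Total solid + water volume = 0.95357 m3
Air = (1 - 0.95357) * 100 = 4.64%

4.64


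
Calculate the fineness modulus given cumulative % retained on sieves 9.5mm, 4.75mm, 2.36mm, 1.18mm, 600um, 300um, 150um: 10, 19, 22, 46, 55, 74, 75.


FM = sum(cumulative % retained) / 100
= 301 / 100
= 3.01

3.01


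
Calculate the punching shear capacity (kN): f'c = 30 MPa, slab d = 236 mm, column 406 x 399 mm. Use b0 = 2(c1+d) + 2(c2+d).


b0 = 2*(406 + 236) + 2*(399 + 236) = 2554 mm
Vc = 0.33 * sqrt(30) * 2554 * 236 / 1000
= 1089.45 kN

1089.45


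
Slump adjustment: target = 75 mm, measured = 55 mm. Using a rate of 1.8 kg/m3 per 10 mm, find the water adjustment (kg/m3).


Difference = 75 - 55 = 20 mm
Water adjustment = 20 * 1.8 / 10 = 3.6 kg/m3

3.6


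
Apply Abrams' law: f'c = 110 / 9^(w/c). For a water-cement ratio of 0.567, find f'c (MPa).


f'c = 110 / 9^0.567
= 110 / 3.476
= 31.65 MPa

31.65


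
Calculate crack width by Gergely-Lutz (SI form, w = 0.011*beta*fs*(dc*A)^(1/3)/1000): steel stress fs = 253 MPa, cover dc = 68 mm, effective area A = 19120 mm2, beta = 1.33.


w = 0.011 * beta * fs * (dc * A)^(1/3) / 1000
= 0.011 * 1.33 * 253 * (68 * 19120)^(1/3) / 1000
= 0.404 mm

0.404


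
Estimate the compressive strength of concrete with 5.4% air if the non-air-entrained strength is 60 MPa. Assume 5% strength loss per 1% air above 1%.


Strength loss = (5.4 - 1) * 5 = 22.0%
f'c = 60 * (1 - 22.0/100)
= 46.8 MPa

46.8


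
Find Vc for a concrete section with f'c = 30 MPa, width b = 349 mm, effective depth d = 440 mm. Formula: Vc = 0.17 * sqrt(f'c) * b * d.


Vc = 0.17 * sqrt(30) * 349 * 440 / 1000
= 142.98 kN

142.98


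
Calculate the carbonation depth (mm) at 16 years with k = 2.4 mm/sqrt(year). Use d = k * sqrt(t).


depth = k * sqrt(t)
= 2.4 * sqrt(16)
= 9.6 mm

9.6


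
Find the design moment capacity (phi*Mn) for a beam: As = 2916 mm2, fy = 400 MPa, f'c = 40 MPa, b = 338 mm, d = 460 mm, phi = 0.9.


a = As * fy / (0.85 * f'c * b)
= 2916 * 400 / (0.85 * 40 * 338)
= 101.4967 mm
Mn = As * fy * (d - a/2) / 10^6
= 477.3511 kN-m
phi*Mn = 0.9 * 477.3511 = 429.62 kN-m

429.62


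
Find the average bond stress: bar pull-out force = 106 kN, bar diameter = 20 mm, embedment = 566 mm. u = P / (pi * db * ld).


u = P / (pi * db * ld)
= 106 * 1000 / (pi * 20 * 566)
= 2.981 MPa

2.981


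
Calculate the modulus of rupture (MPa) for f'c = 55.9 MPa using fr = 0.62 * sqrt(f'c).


fr = 0.62 * sqrt(55.9)
= 4.636 MPa

4.636


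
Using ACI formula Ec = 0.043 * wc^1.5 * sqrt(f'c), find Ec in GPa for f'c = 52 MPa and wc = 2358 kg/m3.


Ec = 0.043 * 2358^1.5 * sqrt(52) / 1000
= 35.5 GPa

35.5


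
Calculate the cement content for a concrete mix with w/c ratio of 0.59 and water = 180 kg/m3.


Cement = water / (w/c)
= 180 / 0.59
= 305.1 kg/m3

305.1


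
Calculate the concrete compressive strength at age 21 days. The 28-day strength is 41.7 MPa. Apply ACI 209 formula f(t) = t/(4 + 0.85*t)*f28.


f(21) = 21 / (4 + 0.85 * 21) * 41.7
= 21 / 21.85 * 41.7
= 40.08 MPa

40.08


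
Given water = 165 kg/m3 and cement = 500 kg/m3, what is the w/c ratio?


w/c = water / cement
w/c = 165 / 500 = 0.33

0.33


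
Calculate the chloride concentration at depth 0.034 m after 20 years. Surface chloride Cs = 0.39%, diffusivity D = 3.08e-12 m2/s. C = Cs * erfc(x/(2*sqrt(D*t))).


t_seconds = 20 * 365.25 * 24 * 3600 = 631152000.0 s
arg = 0.034 / (2 * sqrt(3.08e-12 * 631152000.0))
= 0.3856
erfc(0.3856) = 0.5856
C = 0.39 * 0.5856 = 0.2284%

0.2284


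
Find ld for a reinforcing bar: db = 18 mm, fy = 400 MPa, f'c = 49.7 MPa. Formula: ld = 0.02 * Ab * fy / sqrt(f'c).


Ab = pi * 18^2 / 4 = 254.469 mm2
ld = 0.02 * 254.469 * 400 / sqrt(49.7)
= 288.8 mm

288.8


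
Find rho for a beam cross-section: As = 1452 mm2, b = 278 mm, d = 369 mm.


rho = As / (b * d)
= 1452 / (278 * 369)
= 0.0142

0.0142


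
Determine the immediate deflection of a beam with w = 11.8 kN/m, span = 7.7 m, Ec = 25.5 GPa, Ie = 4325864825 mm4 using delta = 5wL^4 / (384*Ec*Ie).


Convert: L = 7.7 m = 7700 mm, Ec = 25.5 GPa = 25500 MPa
delta = 5 * 11.8 * 7700^4 / (384 * 25500 * 4325864825)
= 4.9 mm

4.9


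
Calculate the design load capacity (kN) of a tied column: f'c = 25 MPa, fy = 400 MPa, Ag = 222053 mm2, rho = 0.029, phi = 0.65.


Ast = rho * Ag = 0.029 * 222053 = 6439.537 mm2
phi*Pn = 0.65 * 0.80 * (0.85 * 25 * (222053 - 6439.537) + 400 * 6439.537) / 1000
= 3721.95 kN

3721.95


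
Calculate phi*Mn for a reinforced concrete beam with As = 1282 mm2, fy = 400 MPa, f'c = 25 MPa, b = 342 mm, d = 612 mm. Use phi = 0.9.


a = As * fy / (0.85 * f'c * b)
= 1282 * 400 / (0.85 * 25 * 342)
= 70.5607 mm
Mn = As * fy * (d - a/2) / 10^6
= 295.7418 kN-m
phi*Mn = 0.9 * 295.7418 = 266.17 kN-m

266.17


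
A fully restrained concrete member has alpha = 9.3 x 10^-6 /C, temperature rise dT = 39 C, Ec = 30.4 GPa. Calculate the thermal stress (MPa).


sigma = alpha * dT * Ec
= 9.3e-6 * 39 * 30.4 * 1000
= 11.026 MPa

11.026


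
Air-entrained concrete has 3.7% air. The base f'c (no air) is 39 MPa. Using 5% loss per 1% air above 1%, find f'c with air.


Strength loss = (3.7 - 1) * 5 = 13.5%
f'c = 39 * (1 - 13.5/100)
= 33.73 MPa

33.73


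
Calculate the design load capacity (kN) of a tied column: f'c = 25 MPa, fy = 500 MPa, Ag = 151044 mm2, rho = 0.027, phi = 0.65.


Ast = rho * Ag = 0.027 * 151044 = 4078.188 mm2
phi*Pn = 0.65 * 0.80 * (0.85 * 25 * (151044 - 4078.188) + 500 * 4078.188) / 1000
= 2684.3 kN

2684.3


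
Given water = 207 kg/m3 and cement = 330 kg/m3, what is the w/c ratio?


w/c = water / cement
w/c = 207 / 330 = 0.627

0.627


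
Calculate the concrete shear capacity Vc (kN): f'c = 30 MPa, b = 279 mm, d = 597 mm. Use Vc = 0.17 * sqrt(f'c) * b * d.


Vc = 0.17 * sqrt(30) * 279 * 597 / 1000
= 155.09 kN

155.09


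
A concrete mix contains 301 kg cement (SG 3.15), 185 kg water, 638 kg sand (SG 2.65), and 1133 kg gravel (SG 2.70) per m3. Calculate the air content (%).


Vol cement = 301 / (3.15 * 1000) = 0.095556 m3
Vol water = 185 / 1000 = 0.185 m3
Vol sand = 638 / (2.65 * 1000) = 0.240755 m3
Vol gravel = 1133 / (2.70 * 1000) = 0.41963 m3
Total solid + water volume = 0.94094 m3
Air = (1 - 0.94094) * 100 = 5.91%

5.91


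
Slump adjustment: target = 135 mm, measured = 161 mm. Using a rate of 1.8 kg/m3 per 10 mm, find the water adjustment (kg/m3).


Difference = 135 - 161 = -26 mm
Water adjustment = -26 * 1.8 / 10 = -4.7 kg/m3

-4.7


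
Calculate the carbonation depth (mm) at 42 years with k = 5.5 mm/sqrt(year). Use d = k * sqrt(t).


depth = k * sqrt(t)
= 5.5 * sqrt(42)
= 35.64 mm

35.64


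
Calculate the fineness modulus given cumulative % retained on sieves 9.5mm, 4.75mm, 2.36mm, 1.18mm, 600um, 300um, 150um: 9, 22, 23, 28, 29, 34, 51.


FM = sum(cumulative % retained) / 100
= 196 / 100
= 1.96

1.96


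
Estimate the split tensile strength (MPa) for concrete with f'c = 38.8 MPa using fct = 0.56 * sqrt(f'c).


fct = 0.56 * sqrt(38.8)
= 0.56 * 6.229
= 3.488 MPa

3.488


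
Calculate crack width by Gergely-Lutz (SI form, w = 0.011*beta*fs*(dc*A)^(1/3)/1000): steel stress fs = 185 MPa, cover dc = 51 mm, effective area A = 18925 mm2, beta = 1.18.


w = 0.011 * beta * fs * (dc * A)^(1/3) / 1000
= 0.011 * 1.18 * 185 * (51 * 18925)^(1/3) / 1000
= 0.237 mm

0.237


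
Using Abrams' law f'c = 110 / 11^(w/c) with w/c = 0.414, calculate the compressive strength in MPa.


f'c = 110 / 11^0.414
= 110 / 2.699
= 40.76 MPa

40.76


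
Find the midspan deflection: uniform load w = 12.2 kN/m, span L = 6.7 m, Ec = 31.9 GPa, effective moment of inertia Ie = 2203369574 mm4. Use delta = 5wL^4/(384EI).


Convert: L = 6.7 m = 6700 mm, Ec = 31.9 GPa = 31900 MPa
delta = 5 * 12.2 * 6700^4 / (384 * 31900 * 2203369574)
= 4.55 mm

4.55


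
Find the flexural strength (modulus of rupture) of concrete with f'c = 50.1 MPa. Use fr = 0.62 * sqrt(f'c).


fr = 0.62 * sqrt(50.1)
= 4.388 MPa

4.388


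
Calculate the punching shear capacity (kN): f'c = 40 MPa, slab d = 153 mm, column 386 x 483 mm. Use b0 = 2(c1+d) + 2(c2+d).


b0 = 2*(386 + 153) + 2*(483 + 153) = 2350 mm
Vc = 0.33 * sqrt(40) * 2350 * 153 / 1000
= 750.42 kN

750.42


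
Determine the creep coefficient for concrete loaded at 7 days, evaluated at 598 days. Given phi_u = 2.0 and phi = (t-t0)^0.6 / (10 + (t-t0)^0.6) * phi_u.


dt = 598 - 7 = 591
phi = 591^0.6 / (10 + 591^0.6) * 2.0
= 1.643

1.643


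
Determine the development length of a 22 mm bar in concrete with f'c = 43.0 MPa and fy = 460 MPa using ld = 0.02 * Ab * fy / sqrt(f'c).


Ab = pi * 22^2 / 4 = 380.133 mm2
ld = 0.02 * 380.133 * 460 / sqrt(43.0)
= 533.3 mm

533.3


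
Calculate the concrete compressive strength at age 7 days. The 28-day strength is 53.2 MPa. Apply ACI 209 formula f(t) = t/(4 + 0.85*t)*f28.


f(7) = 7 / (4 + 0.85 * 7) * 53.2
= 7 / 9.95 * 53.2
= 37.43 MPa

37.43


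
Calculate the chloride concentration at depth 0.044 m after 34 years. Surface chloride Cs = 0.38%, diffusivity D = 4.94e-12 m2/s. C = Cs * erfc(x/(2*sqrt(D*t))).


t_seconds = 34 * 365.25 * 24 * 3600 = 1072958400.0 s
arg = 0.044 / (2 * sqrt(4.94e-12 * 1072958400.0))
= 0.3022
erfc(0.3022) = 0.6691
C = 0.38 * 0.6691 = 0.2543%

0.2543


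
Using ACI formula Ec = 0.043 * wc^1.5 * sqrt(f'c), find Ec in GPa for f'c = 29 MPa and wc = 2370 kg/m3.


Ec = 0.043 * 2370^1.5 * sqrt(29) / 1000
= 26.72 GPa

26.72


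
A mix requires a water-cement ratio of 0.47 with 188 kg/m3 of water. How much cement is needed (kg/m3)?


Cement = water / (w/c)
= 188 / 0.47
= 400.0 kg/m3

400.0


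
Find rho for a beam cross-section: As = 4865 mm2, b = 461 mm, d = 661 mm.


rho = As / (b * d)
= 4865 / (461 * 661)
= 0.016

0.016


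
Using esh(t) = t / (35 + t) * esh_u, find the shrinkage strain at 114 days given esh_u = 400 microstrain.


esh(114) = 114 / (35 + 114) * 400
= 114 / 149 * 400
= 306.0 microstrain

306.0


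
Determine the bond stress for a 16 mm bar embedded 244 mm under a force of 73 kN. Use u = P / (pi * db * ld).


u = P / (pi * db * ld)
= 73 * 1000 / (pi * 16 * 244)
= 5.952 MPa

5.952


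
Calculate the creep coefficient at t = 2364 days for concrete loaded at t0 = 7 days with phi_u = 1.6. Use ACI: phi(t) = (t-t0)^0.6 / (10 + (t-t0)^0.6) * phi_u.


dt = 2364 - 7 = 2357
phi = 2357^0.6 / (10 + 2357^0.6) * 1.6
= 1.462

1.462


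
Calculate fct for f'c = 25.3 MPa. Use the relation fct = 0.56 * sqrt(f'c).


fct = 0.56 * sqrt(25.3)
= 0.56 * 5.03
= 2.817 MPa

2.817


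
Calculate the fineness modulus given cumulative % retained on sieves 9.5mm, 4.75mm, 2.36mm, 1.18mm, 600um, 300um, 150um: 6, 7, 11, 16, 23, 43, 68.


FM = sum(cumulative % retained) / 100
= 174 / 100
= 1.74

1.74


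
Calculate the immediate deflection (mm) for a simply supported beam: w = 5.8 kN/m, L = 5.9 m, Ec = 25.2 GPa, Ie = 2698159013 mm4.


Convert: L = 5.9 m = 5900 mm, Ec = 25.2 GPa = 25200 MPa
delta = 5 * 5.8 * 5900^4 / (384 * 25200 * 2698159013)
= 1.35 mm

1.35


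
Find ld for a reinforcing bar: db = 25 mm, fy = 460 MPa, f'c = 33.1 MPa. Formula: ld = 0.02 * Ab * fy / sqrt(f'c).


Ab = pi * 25^2 / 4 = 490.874 mm2
ld = 0.02 * 490.874 * 460 / sqrt(33.1)
= 785.0 mm

785.0


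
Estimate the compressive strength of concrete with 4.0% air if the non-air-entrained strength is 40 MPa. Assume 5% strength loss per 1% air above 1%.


Strength loss = (4.0 - 1) * 5 = 15.0%
f'c = 40 * (1 - 15.0/100)
= 34.0 MPa

34.0


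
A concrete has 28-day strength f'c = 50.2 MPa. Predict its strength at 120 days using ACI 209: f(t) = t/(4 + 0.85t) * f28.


f(120) = 120 / (4 + 0.85 * 120) * 50.2
= 120 / 106.0 * 50.2
= 56.83 MPa

56.83


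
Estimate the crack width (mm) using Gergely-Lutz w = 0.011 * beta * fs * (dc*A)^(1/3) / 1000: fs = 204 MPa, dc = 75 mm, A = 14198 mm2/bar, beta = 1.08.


w = 0.011 * beta * fs * (dc * A)^(1/3) / 1000
= 0.011 * 1.08 * 204 * (75 * 14198)^(1/3) / 1000
= 0.247 mm

0.247


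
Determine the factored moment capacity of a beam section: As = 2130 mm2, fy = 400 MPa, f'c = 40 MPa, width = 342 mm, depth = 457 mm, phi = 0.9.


a = As * fy / (0.85 * f'c * b)
= 2130 * 400 / (0.85 * 40 * 342)
= 73.2714 mm
Mn = As * fy * (d - a/2) / 10^6
= 358.1504 kN-m
phi*Mn = 0.9 * 358.1504 = 322.34 kN-m

322.34


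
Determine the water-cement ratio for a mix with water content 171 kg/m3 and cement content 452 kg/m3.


w/c = water / cement
w/c = 171 / 452 = 0.378

0.378


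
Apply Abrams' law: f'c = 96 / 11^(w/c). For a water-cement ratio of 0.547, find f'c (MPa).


f'c = 96 / 11^0.547
= 96 / 3.712
= 25.86 MPa

25.86


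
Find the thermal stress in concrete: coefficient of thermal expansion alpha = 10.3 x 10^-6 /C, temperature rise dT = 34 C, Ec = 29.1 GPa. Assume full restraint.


sigma = alpha * dT * Ec
= 10.3e-6 * 34 * 29.1 * 1000
= 10.191 MPa

10.191


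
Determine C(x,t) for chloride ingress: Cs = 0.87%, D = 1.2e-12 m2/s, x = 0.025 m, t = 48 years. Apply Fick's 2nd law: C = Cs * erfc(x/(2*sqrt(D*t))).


t_seconds = 48 * 365.25 * 24 * 3600 = 1514764800.0 s
arg = 0.025 / (2 * sqrt(1.2e-12 * 1514764800.0))
= 0.2932
erfc(0.2932) = 0.6784
C = 0.87 * 0.6784 = 0.5902%

0.5902


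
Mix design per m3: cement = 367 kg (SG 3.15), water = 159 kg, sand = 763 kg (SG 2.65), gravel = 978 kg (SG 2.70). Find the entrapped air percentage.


Vol cement = 367 / (3.15 * 1000) = 0.116508 m3
Vol water = 159 / 1000 = 0.159 m3
Vol sand = 763 / (2.65 * 1000) = 0.287925 m3
Vol gravel = 978 / (2.70 * 1000) = 0.362222 m3
Total solid + water volume = 0.925655 m3
Air = (1 - 0.925655) * 100 = 7.43%

7.43


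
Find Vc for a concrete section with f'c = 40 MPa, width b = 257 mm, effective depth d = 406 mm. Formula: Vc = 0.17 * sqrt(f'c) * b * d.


Vc = 0.17 * sqrt(40) * 257 * 406 / 1000
= 112.19 kN

112.19


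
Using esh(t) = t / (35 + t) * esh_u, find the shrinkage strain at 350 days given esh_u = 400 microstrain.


esh(350) = 350 / (35 + 350) * 400
= 350 / 385 * 400
= 363.6 microstrain

363.6


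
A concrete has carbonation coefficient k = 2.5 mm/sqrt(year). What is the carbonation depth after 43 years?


depth = k * sqrt(t)
= 2.5 * sqrt(43)
= 16.39 mm

16.39


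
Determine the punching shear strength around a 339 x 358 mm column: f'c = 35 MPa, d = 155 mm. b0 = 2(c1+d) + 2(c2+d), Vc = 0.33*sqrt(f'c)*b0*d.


b0 = 2*(339 + 155) + 2*(358 + 155) = 2014 mm
Vc = 0.33 * sqrt(35) * 2014 * 155 / 1000
= 609.45 kN

609.45


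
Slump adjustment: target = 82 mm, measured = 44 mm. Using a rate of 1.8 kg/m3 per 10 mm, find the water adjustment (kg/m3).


Difference = 82 - 44 = 38 mm
Water adjustment = 38 * 1.8 / 10 = 6.8 kg/m3

6.8


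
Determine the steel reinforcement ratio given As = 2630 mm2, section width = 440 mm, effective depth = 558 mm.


rho = As / (b * d)
= 2630 / (440 * 558)
= 0.0107

0.0107


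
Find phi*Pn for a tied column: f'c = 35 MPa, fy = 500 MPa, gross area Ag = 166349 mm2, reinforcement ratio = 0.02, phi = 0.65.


Ast = rho * Ag = 0.02 * 166349 = 3326.98 mm2
phi*Pn = 0.65 * 0.80 * (0.85 * 35 * (166349 - 3326.98) + 500 * 3326.98) / 1000
= 3386.97 kN

3386.97


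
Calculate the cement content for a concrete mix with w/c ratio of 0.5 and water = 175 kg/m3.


Cement = water / (w/c)
= 175 / 0.5
= 350.0 kg/m3

350.0


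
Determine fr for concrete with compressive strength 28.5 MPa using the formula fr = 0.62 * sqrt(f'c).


fr = 0.62 * sqrt(28.5)
= 3.31 MPa

3.31


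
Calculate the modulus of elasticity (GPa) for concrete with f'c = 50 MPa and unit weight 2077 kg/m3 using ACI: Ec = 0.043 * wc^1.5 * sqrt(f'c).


Ec = 0.043 * 2077^1.5 * sqrt(50) / 1000
= 28.78 GPa

28.78


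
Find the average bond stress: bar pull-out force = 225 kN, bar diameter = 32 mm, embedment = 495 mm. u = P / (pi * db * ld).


u = P / (pi * db * ld)
= 225 * 1000 / (pi * 32 * 495)
= 4.521 MPa

4.521


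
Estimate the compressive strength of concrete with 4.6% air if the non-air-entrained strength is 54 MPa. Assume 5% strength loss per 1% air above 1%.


Strength loss = (4.6 - 1) * 5 = 18.0%
f'c = 54 * (1 - 18.0/100)
= 44.28 MPa

44.28


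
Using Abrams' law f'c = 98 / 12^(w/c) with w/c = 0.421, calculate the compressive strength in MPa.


f'c = 98 / 12^0.421
= 98 / 2.847
= 34.43 MPa

34.43


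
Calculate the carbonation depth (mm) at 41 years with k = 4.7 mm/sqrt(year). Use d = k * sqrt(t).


depth = k * sqrt(t)
= 4.7 * sqrt(41)
= 30.09 mm

30.09


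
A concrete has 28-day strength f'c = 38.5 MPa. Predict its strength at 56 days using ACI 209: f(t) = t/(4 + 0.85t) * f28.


f(56) = 56 / (4 + 0.85 * 56) * 38.5
= 56 / 51.6 * 38.5
= 41.78 MPa

41.78


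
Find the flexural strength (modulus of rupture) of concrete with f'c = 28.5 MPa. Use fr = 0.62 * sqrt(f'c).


fr = 0.62 * sqrt(28.5)
= 3.31 MPa

3.31


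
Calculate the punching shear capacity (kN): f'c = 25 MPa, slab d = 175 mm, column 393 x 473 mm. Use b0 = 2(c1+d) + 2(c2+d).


b0 = 2*(393 + 175) + 2*(473 + 175) = 2432 mm
Vc = 0.33 * sqrt(25) * 2432 * 175 / 1000
= 702.24 kN

702.24


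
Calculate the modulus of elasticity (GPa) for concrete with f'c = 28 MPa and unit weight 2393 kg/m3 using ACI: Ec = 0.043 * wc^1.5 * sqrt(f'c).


Ec = 0.043 * 2393^1.5 * sqrt(28) / 1000
= 26.64 GPa

26.64


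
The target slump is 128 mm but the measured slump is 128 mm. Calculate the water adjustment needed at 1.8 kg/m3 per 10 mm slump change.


Difference = 128 - 128 = 0 mm
Water adjustment = 0 * 1.8 / 10 = 0.0 kg/m3

0.0


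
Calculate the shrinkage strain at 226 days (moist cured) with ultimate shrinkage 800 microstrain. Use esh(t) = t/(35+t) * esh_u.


esh(226) = 226 / (35 + 226) * 800
= 226 / 261 * 800
= 692.7 microstrain

692.7


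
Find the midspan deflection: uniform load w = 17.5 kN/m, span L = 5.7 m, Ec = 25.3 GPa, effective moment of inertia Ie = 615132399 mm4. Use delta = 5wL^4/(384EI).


Convert: L = 5.7 m = 5700 mm, Ec = 25.3 GPa = 25300 MPa
delta = 5 * 17.5 * 5700^4 / (384 * 25300 * 615132399)
= 15.46 mm

15.46


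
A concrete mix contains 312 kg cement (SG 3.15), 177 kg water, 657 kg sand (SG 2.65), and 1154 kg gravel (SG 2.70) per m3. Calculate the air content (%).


Vol cement = 312 / (3.15 * 1000) = 0.099048 m3
Vol water = 177 / 1000 = 0.177 m3
Vol sand = 657 / (2.65 * 1000) = 0.247925 m3
Vol gravel = 1154 / (2.70 * 1000) = 0.427407 m3
Total solid + water volume = 0.95138 m3
Air = (1 - 0.95138) * 100 = 4.86%

4.86


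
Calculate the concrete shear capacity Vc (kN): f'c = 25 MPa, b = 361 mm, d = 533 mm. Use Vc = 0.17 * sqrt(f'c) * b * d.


Vc = 0.17 * sqrt(25) * 361 * 533 / 1000
= 163.55 kN

163.55


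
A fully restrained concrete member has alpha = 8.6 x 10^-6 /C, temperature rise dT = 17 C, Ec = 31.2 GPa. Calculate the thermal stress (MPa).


sigma = alpha * dT * Ec
= 8.6e-6 * 17 * 31.2 * 1000
= 4.561 MPa

4.561


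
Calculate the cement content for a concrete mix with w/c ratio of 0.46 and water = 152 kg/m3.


Cement = water / (w/c)
= 152 / 0.46
= 330.4 kg/m3

330.4


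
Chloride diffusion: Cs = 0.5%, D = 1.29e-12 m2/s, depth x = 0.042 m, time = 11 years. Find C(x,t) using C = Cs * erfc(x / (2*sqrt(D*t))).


t_seconds = 11 * 365.25 * 24 * 3600 = 347133600.0 s
arg = 0.042 / (2 * sqrt(1.29e-12 * 347133600.0))
= 0.9924
erfc(0.9924) = 0.1605
C = 0.5 * 0.1605 = 0.0802%

0.0802


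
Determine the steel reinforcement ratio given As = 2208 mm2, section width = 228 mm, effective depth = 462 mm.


rho = As / (b * d)
= 2208 / (228 * 462)
= 0.021

0.021


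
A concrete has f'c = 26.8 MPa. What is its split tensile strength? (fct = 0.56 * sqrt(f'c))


fct = 0.56 * sqrt(26.8)
= 0.56 * 5.177
= 2.899 MPa

2.899


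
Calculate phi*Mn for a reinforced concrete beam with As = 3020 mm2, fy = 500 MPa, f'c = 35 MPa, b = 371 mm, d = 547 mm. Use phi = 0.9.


a = As * fy / (0.85 * f'c * b)
= 3020 * 500 / (0.85 * 35 * 371)
= 136.8094 mm
Mn = As * fy * (d - a/2) / 10^6
= 722.6789 kN-m
phi*Mn = 0.9 * 722.6789 = 650.41 kN-m

650.41


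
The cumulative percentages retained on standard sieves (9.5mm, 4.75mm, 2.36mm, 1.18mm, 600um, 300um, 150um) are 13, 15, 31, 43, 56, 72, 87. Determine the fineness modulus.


FM = sum(cumulative % retained) / 100
= 317 / 100
= 3.17

3.17


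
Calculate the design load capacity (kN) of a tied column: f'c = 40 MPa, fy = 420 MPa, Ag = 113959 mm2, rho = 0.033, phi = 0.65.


Ast = rho * Ag = 0.033 * 113959 = 3760.647 mm2
phi*Pn = 0.65 * 0.80 * (0.85 * 40 * (113959 - 3760.647) + 420 * 3760.647) / 1000
= 2769.63 kN

2769.63


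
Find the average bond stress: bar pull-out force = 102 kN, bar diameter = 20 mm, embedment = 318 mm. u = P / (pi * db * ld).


u = P / (pi * db * ld)
= 102 * 1000 / (pi * 20 * 318)
= 5.105 MPa

5.105


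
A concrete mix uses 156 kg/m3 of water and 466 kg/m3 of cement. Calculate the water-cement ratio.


w/c = water / cement
w/c = 156 / 466 = 0.335

0.335


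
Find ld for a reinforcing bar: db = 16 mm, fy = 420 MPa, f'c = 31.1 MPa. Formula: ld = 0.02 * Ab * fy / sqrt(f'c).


Ab = pi * 16^2 / 4 = 201.062 mm2
ld = 0.02 * 201.062 * 420 / sqrt(31.1)
= 302.9 mm

302.9
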